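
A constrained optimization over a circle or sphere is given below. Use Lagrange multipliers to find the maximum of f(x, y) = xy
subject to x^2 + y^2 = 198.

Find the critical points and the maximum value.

Lagrange conditions: y = 2*lambda*x and x = 2*lambda*y
If x = 0 then y = 0, violating the constraint, so x, y != 0.
Dividing: y/x = x/y => x^2 = y^2 => y = x or y = -x
Constraint: 2x^2 = 198 => x^2 = 99 => x = +/-sqrt(99)
Critical points: (sqrt(99), sqrt(99)), (-sqrt(99), -sqrt(99)), (sqrt(99), -sqrt(99)), (-sqrt(99), sqrt(99))
  y = x:  xy = x^2 = 99  at (sqrt(99), sqrt(99)) and (-sqrt(99), -sqrt(99))
  y = -x: xy = -x^2 = -99 at (sqrt(99), -sqrt(99)) and (-sqrt(99), sqrt(99))
Maximum xy = 99 at (sqrt(99), sqrt(99)) and (-sqrt(99), -sqrt(99))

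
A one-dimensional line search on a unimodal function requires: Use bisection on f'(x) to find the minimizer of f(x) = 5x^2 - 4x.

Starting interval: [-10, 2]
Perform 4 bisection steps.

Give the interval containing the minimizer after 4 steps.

Finding critical point of f(x) = 5x^2 - 4x using bisection on f'(x) = 10x + -4.
f'(x) = 0 when x = 2/5.
Starting interval: [-10, 2]
Step 1: mid = -4, f'(mid) = -44, new interval = [-4, 2]
Step 2: mid = -1, f'(mid) = -14, new interval = [-1, 2]
Step 3: mid = 1/2, f'(mid) = 1, new interval = [-1, 1/2]
Step 4: mid = -1/4, f'(mid) = -13/2, new interval = [-1/4, 1/2]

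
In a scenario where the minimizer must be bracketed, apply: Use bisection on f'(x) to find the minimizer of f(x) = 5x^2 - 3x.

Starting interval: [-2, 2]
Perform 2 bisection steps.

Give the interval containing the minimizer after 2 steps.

Finding critical point of f(x) = 5x^2 - 3x using bisection on f'(x) = 10x + -3.
f'(x) = 0 when x = 3/10.
Starting interval: [-2, 2]
Step 1: mid = 0, f'(mid) = -3, new interval = [0, 2]
Step 2: mid = 1, f'(mid) = 7, new interval = [0, 1]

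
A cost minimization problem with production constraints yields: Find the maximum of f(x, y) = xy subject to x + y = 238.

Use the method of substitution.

Substitute y = 238 - x into f(x,y) = xy:
g(x) = x(238 - x) = 238x - x^2
g'(x) = 238 - 2x = 0  =>  x = 119
y = 238 - 119 = 119
Maximum value = 119 * 119 = 14161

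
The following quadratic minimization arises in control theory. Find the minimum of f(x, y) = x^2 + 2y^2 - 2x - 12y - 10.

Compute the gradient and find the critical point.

f(x,y) = x^2 + 2y^2 - 2x - 12y - 10
df/dx = 2x + (-2) = 0  =>  x = 1
df/dy = 4y + (-12) = 0  =>  y = 3
f(1, 3) = 1*(1)^2 + 2*(3)^2 + -2*(1) + -12*(3) + -10 = -29
Hessian is diagonal with entries 2, 4 > 0, so this is a minimum.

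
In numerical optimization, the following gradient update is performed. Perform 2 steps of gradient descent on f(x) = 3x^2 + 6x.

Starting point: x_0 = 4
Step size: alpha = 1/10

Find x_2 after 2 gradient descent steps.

f(x) = 3x^2 + 6x, f'(x) = 6x + (6)
Step 1: f'(4) = 30, x_1 = 4 - 1/10 * 30 = 1
Step 2: f'(1) = 12, x_2 = 1 - 1/10 * 12 = -1/5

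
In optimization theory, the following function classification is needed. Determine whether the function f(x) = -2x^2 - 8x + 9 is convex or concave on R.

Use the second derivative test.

f(x) = -2x^2 - 8x + 9
f'(x) = -4x - 8
f''(x) = -4
Since f''(x) = -4 < 0 for all x, f is concave on R.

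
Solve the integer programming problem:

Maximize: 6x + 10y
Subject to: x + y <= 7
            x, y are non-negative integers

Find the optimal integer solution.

Objective: 6x + 10y, constraint: x + y <= 7
Coefficient of y is 10 > coefficient of x is 6, so allocate the entire budget to y.
Optimal: x = 0, y = 7, value = 70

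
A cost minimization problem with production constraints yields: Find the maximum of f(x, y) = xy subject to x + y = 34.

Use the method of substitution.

Substitute y = 34 - x into f(x,y) = xy:
g(x) = x(34 - x) = 34x - x^2
g'(x) = 34 - 2x = 0  =>  x = 17
y = 34 - 17 = 17
Maximum value = 17 * 17 = 289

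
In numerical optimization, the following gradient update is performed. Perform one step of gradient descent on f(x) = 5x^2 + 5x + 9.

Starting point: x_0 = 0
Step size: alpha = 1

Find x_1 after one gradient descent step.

f(x) = 5x^2 + 5x + 9
f'(x) = 10x + 5
f'(0) = 10*0 + (5) = 5
x_1 = x_0 - alpha * f'(x_0) = 0 - 1 * 5 = -5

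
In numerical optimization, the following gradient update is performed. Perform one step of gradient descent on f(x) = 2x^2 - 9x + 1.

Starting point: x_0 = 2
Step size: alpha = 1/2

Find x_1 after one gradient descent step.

f(x) = 2x^2 - 9x + 1
f'(x) = 4x - 9
f'(2) = 4*2 + (-9) = -1
x_1 = x_0 - alpha * f'(x_0) = 2 - 1/2 * -1 = 5/2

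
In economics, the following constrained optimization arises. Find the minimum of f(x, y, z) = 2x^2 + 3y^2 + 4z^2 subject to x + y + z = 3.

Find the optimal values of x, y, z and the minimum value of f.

Using Lagrange multipliers on f = 2x^2 + 3y^2 + 4z^2 with constraint x + y + z = 3:
Conditions: 2*2*x = lambda, 2*3*y = lambda, 2*4*z = lambda
So x = lambda/4, y = lambda/6, z = lambda/8
Substituting into constraint: lambda * (13/24) = 3
lambda = 72/13
x = 18/13, y = 12/13, z = 9/13
Minimum value = 108/13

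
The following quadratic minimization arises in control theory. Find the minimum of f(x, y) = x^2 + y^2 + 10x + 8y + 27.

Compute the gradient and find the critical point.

f(x,y) = x^2 + y^2 + 10x + 8y + 27
df/dx = 2x + (10) = 0  =>  x = -5
df/dy = 2y + (8) = 0  =>  y = -4
f(-5, -4) = 1*(-5)^2 + 1*(-4)^2 + 10*(-5) + 8*(-4) + 27 = -14
Hessian is diagonal with entries 2, 2 > 0, so this is a minimum.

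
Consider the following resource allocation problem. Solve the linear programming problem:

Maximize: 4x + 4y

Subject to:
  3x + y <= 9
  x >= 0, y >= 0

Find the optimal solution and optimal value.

The feasible region has vertices at [(0, 0), (3, 0), (0, 9)].
Checking objective 4x + 4y at each vertex:
  (0, 0): 4*0 + 4*0 = 0
  (3, 0): 4*3 + 4*0 = 12
  (0, 9): 4*0 + 4*9 = 36
Maximum is 36 at (0, 9).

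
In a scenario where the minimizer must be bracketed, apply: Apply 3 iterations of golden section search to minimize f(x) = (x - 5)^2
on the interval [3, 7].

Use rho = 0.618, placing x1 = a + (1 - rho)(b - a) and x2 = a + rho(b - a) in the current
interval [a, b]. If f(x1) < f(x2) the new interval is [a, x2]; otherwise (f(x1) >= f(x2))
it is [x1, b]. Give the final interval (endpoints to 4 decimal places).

Golden section search for min of f(x) = (x - 5)^2 on [3, 7].
Each step: x1 = a + (1 - rho)(b - a), x2 = a + rho(b - a); if f(x1) < f(x2) keep [a, x2], otherwise keep [x1, b].
Step 1: [3.0000, 7.0000], x1=4.5280 (f=0.2228), x2=5.4720 (f=0.2228); f(x1) = f(x2) (tie, not '<') => keep [4.5280, 7.0000]
Step 2: [4.5280, 7.0000], x1=5.4723 (f=0.2231), x2=6.0557 (f=1.1145); f(x1) < f(x2) => keep [4.5280, 6.0557]
Step 3: [4.5280, 6.0557], x1=5.1116 (f=0.0125), x2=5.4721 (f=0.2229); f(x1) < f(x2) => keep [4.5280, 5.4721]
Final interval: [4.5280, 5.4721]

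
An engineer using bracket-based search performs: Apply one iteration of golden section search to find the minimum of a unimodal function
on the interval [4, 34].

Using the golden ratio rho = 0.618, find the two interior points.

Golden section search on [4, 34].
Golden ratio rho = 0.618 (approx).
Interior points:
  x_1 = 4 + (1-0.618)*30 = 15.4600
  x_2 = 4 + 0.618*30 = 22.5400
Compare f(x_1) and f(x_2) to determine which subinterval to keep.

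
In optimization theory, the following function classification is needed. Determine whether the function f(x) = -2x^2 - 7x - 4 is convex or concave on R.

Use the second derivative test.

f(x) = -2x^2 - 7x - 4
f'(x) = -4x - 7
f''(x) = -4
Since f''(x) = -4 < 0 for all x, f is concave on R.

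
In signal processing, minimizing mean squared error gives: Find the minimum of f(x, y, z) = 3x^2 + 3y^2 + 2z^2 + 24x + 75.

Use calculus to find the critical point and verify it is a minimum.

f(x,y,z) = 3x^2 + 3y^2 + 2z^2 + 24x + 75
df/dx = 6x + (24) = 0 => x = -4
df/dy = 6y + (0) = 0 => y = 0
df/dz = 4z + (0) = 0 => z = 0
f(-4,0,0) = 3*(-4)^2 + 3*(0)^2 + 2*(0)^2 + 24*(-4) + 75 = 27
Hessian is diagonal with entries 6, 6, 4 > 0, confirmed minimum.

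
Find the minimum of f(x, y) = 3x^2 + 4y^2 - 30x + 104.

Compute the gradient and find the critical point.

f(x,y) = 3x^2 + 4y^2 - 30x + 104
df/dx = 6x + (-30) = 0  =>  x = 5
df/dy = 8y + (0) = 0  =>  y = 0
f(5, 0) = 3*(5)^2 + 4*(0)^2 + -30*(5) + 104 = 29
Hessian is diagonal with entries 6, 8 > 0, so this is a minimum.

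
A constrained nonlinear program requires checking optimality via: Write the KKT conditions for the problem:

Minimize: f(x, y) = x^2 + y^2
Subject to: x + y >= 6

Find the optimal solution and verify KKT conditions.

KKT conditions for min x^2 + y^2 s.t. x + y >= 6:
Stationarity: 2x = mu, 2y = mu
So x = y = mu/2.
Complementary slackness: mu*(x + y - 6) = 0
Primal feasibility: x + y >= 6; dual feasibility: mu >= 0
If mu = 0 then x = y = 0, but 0 + 0 < 6 is infeasible, so the constraint is active.
Constraint active: x + y = 2*(mu/2) = 6 => mu = 6
x = y = 3, f = 18
Verify: stationarity 2*3 = 6 = mu; primal 3 + 3 = 6 >= 6; dual mu = 6 >= 0; complementary slackness 6*(6 - 6) = 0. All KKT conditions hold.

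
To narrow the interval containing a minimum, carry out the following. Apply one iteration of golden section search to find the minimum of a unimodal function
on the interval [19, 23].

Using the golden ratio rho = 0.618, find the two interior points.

Golden section search on [19, 23].
Golden ratio rho = 0.618 (approx).
Interior points:
  x_1 = 19 + (1-0.618)*4 = 20.5280
  x_2 = 19 + 0.618*4 = 21.4720
Compare f(x_1) and f(x_2) to determine which subinterval to keep.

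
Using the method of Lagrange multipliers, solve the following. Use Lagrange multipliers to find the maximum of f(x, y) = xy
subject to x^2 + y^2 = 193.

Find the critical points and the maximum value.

Lagrange conditions: y = 2*lambda*x and x = 2*lambda*y
If x = 0 then y = 0, violating the constraint, so x, y != 0.
Dividing: y/x = x/y => x^2 = y^2 => y = x or y = -x
Constraint: 2x^2 = 193 => x^2 = 193/2 => x = +/-sqrt(193/2)
Critical points: (sqrt(193/2), sqrt(193/2)), (-sqrt(193/2), -sqrt(193/2)), (sqrt(193/2), -sqrt(193/2)), (-sqrt(193/2), sqrt(193/2))
  y = x:  xy = x^2 = 193/2  at (sqrt(193/2), sqrt(193/2)) and (-sqrt(193/2), -sqrt(193/2))
  y = -x: xy = -x^2 = -193/2 at (sqrt(193/2), -sqrt(193/2)) and (-sqrt(193/2), sqrt(193/2))
Maximum xy = 193/2 at (sqrt(193/2), sqrt(193/2)) and (-sqrt(193/2), -sqrt(193/2))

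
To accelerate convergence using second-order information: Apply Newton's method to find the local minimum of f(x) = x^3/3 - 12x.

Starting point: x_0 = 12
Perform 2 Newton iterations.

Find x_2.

f(x) = x^3/3 - 12x
f'(x) = x^2 - 12, f''(x) = 2x
Newton update: x_{n+1} = x_n - (x_n^2 - 12)/(2*x_n)
Step 1: x_0 = 12, f'=132, f''=24, x_1 = 13/2
Step 2: x_1 = 13/2, f'=121/4, f''=13, x_2 = 217/52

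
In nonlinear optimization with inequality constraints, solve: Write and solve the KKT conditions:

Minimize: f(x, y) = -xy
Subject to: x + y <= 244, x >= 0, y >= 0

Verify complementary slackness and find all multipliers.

Problem: min -xy s.t. x + y <= 244 (multiplier lambda), x >= 0 (mu_x), y >= 0 (mu_y)
KKT stationarity: -y + lambda - mu_x = 0, -x + lambda - mu_y = 0, with lambda, mu_x, mu_y >= 0
Complementary slackness: lambda*(x + y - 244) = 0, mu_x*x = 0, mu_y*y = 0
If lambda = 0: y = -mu_x <= 0 and x = -mu_y <= 0 force x = y = 0 with f = 0; but x = y = 122 is feasible with f = -14884 < 0, so this is not the minimum. Hence lambda > 0 and x + y = 244.
Try x > 0, y > 0 (so mu_x = mu_y = 0): y = lambda, x = lambda => x = y = lambda
x + y = 244 => 2*lambda = 244 => lambda = 122
x* = y* = 122 > 0, consistent with mu_x = mu_y = 0.
(Any feasible point with x = 0 or y = 0 has f = 0 > -14884, so the minimum is not on those boundaries.)
min(-xy) = -14884 (i.e. max xy = 14884)
Multipliers: lambda = 122, mu_x = 0, mu_y = 0
Complementary slackness: lambda*(x + y - 244) = 122*(122 + 122 - 244) = 0, mu_x*x = 0*122 = 0, mu_y*y = 0*122 = 0. Satisfied.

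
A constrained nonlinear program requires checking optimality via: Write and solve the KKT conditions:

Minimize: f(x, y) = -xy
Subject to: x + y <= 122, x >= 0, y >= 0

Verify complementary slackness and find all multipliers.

Problem: min -xy s.t. x + y <= 122 (multiplier lambda), x >= 0 (mu_x), y >= 0 (mu_y)
KKT stationarity: -y + lambda - mu_x = 0, -x + lambda - mu_y = 0, with lambda, mu_x, mu_y >= 0
Complementary slackness: lambda*(x + y - 122) = 0, mu_x*x = 0, mu_y*y = 0
If lambda = 0: y = -mu_x <= 0 and x = -mu_y <= 0 force x = y = 0 with f = 0; but x = y = 61 is feasible with f = -3721 < 0, so this is not the minimum. Hence lambda > 0 and x + y = 122.
Try x > 0, y > 0 (so mu_x = mu_y = 0): y = lambda, x = lambda => x = y = lambda
x + y = 122 => 2*lambda = 122 => lambda = 61
x* = y* = 61 > 0, consistent with mu_x = mu_y = 0.
(Any feasible point with x = 0 or y = 0 has f = 0 > -3721, so the minimum is not on those boundaries.)
min(-xy) = -3721 (i.e. max xy = 3721)
Multipliers: lambda = 61, mu_x = 0, mu_y = 0
Complementary slackness: lambda*(x + y - 122) = 61*(61 + 61 - 122) = 0, mu_x*x = 0*61 = 0, mu_y*y = 0*61 = 0. Satisfied.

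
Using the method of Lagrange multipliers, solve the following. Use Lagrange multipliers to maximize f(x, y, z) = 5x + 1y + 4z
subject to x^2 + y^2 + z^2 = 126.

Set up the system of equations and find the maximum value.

Lagrange conditions: 5 = 2*lambda*x, 1 = 2*lambda*y, 4 = 2*lambda*z
So x:5 = y:1 = z:4, i.e. x = 5t, y = 1t, z = 4t
Constraint: t^2*(5^2 + 1^2 + 4^2) = 126
  t^2 * 42 = 126  =>  t = sqrt(3)
Maximum = 5*5t + 1*1t + 4*4t = 42*sqrt(3) = sqrt(5292)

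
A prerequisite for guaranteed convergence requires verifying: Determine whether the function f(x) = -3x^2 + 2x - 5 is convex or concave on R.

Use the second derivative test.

f(x) = -3x^2 + 2x - 5
f'(x) = -6x + 2
f''(x) = -6
Since f''(x) = -6 < 0 for all x, f is concave on R.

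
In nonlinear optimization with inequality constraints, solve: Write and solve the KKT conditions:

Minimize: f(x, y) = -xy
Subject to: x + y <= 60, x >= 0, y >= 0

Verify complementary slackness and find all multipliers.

Problem: min -xy s.t. x + y <= 60 (multiplier lambda), x >= 0 (mu_x), y >= 0 (mu_y)
KKT stationarity: -y + lambda - mu_x = 0, -x + lambda - mu_y = 0, with lambda, mu_x, mu_y >= 0
Complementary slackness: lambda*(x + y - 60) = 0, mu_x*x = 0, mu_y*y = 0
If lambda = 0: y = -mu_x <= 0 and x = -mu_y <= 0 force x = y = 0 with f = 0; but x = y = 30 is feasible with f = -900 < 0, so this is not the minimum. Hence lambda > 0 and x + y = 60.
Try x > 0, y > 0 (so mu_x = mu_y = 0): y = lambda, x = lambda => x = y = lambda
x + y = 60 => 2*lambda = 60 => lambda = 30
x* = y* = 30 > 0, consistent with mu_x = mu_y = 0.
(Any feasible point with x = 0 or y = 0 has f = 0 > -900, so the minimum is not on those boundaries.)
min(-xy) = -900 (i.e. max xy = 900)
Multipliers: lambda = 30, mu_x = 0, mu_y = 0
Complementary slackness: lambda*(x + y - 60) = 30*(30 + 30 - 60) = 0, mu_x*x = 0*30 = 0, mu_y*y = 0*30 = 0. Satisfied.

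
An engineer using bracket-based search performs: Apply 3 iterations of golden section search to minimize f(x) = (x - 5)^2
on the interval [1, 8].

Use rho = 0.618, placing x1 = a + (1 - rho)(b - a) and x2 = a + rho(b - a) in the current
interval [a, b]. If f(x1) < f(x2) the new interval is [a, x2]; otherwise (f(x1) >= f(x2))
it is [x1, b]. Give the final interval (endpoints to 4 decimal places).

Golden section search for min of f(x) = (x - 5)^2 on [1, 8].
Each step: x1 = a + (1 - rho)(b - a), x2 = a + rho(b - a); if f(x1) < f(x2) keep [a, x2], otherwise keep [x1, b].
Step 1: [1.0000, 8.0000], x1=3.6740 (f=1.7583), x2=5.3260 (f=0.1063); f(x1) > f(x2) => keep [3.6740, 8.0000]
Step 2: [3.6740, 8.0000], x1=5.3265 (f=0.1066), x2=6.3475 (f=1.8157); f(x1) < f(x2) => keep [3.6740, 6.3475]
Step 3: [3.6740, 6.3475], x1=4.6953 (f=0.0929), x2=5.3262 (f=0.1064); f(x1) < f(x2) => keep [3.6740, 5.3262]
Final interval: [3.6740, 5.3262]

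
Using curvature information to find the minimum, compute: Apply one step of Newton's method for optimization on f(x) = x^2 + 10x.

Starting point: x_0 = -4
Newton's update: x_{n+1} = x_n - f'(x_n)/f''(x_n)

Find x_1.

f(x) = x^2 + 10x
f'(x) = 2x + (10), f''(x) = 2
Newton step: x_1 = x_0 - f'(x_0)/f''(x_0)
f'(-4) = 2
x_1 = -4 - 2/2 = -5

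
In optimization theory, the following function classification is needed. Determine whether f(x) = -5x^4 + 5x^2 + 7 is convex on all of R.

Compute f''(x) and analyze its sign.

f(x) = -5x^4 + 5x^2 + 7
f'(x) = -20x^3 + 10x
f''(x) = -60x^2 + 10
f''(x) = -60x^2 + 10 -> -inf as |x| -> inf
Therefore, f is not globally convex on R.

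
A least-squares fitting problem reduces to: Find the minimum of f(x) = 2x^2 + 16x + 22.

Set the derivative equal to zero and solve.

f(x) = 2x^2 + 16x + 22
f'(x) = 4x + (16) = 0
x = -16/4 = -4
f(-4) = -10
Since f''(x) = 4 > 0, this is a minimum.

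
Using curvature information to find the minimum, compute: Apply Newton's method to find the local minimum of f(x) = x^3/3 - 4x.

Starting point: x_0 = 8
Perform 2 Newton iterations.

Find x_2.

f(x) = x^3/3 - 4x
f'(x) = x^2 - 4, f''(x) = 2x
Newton update: x_{n+1} = x_n - (x_n^2 - 4)/(2*x_n)
Step 1: x_0 = 8, f'=60, f''=16, x_1 = 17/4
Step 2: x_1 = 17/4, f'=225/16, f''=17/2, x_2 = 353/136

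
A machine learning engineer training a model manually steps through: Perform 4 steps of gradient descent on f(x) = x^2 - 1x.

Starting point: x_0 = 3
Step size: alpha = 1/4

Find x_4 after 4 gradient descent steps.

f(x) = x^2 - 1x, f'(x) = 2x + (-1)
Step 1: f'(3) = 5, x_1 = 3 - 1/4 * 5 = 7/4
Step 2: f'(7/4) = 5/2, x_2 = 7/4 - 1/4 * 5/2 = 9/8
Step 3: f'(9/8) = 5/4, x_3 = 9/8 - 1/4 * 5/4 = 13/16
Step 4: f'(13/16) = 5/8, x_4 = 13/16 - 1/4 * 5/8 = 21/32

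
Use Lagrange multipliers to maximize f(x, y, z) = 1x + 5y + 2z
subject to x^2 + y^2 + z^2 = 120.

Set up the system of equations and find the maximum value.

Lagrange conditions: 1 = 2*lambda*x, 5 = 2*lambda*y, 2 = 2*lambda*z
So x:1 = y:5 = z:2, i.e. x = 1t, y = 5t, z = 2t
Constraint: t^2*(1^2 + 5^2 + 2^2) = 120
  t^2 * 30 = 120  =>  t = sqrt(4)
Maximum = 1*1t + 5*5t + 2*2t = 30*sqrt(4) = 60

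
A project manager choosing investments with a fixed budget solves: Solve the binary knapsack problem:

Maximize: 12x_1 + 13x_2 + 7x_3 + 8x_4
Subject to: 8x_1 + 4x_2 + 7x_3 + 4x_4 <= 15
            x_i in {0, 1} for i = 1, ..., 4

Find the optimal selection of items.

Items: item 1 (v=12, w=8), item 2 (v=13, w=4), item 3 (v=7, w=7), item 4 (v=8, w=4)
Capacity: 15
Checking all 16 subsets (w = total weight, v = total value):
  {}: w = 0, v = 0
  {1}: w = 8, v = 12
  {2}: w = 4, v = 13
  {3}: w = 7, v = 7
  {4}: w = 4, v = 8
  {1, 2}: w = 12, v = 25
  {1, 3}: w = 15, v = 19
  {1, 4}: w = 12, v = 20
  {2, 3}: w = 11, v = 20
  {2, 4}: w = 8, v = 21
  {3, 4}: w = 11, v = 15
  {1, 2, 3}: w = 19 > 15, infeasible
  {1, 2, 4}: w = 16 > 15, infeasible
  {1, 3, 4}: w = 19 > 15, infeasible
  {2, 3, 4}: w = 15, v = 28
  {1, 2, 3, 4}: w = 23 > 15, infeasible
Best feasible subset: items [2, 3, 4]
Total weight: 15 <= 15, total value: 28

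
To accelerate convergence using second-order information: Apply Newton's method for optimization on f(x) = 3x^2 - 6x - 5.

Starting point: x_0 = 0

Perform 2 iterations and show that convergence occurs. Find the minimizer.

f(x) = 3x^2 - 6x - 5, f'(x) = 6x + (-6), f''(x) = 6
Step 1: f'(0) = -6, x_1 = 0 - -6/6 = 1
Step 2: f'(1) = 0, x_2 = 1 (converged)
Newton's method converges in 1 step for quadratics.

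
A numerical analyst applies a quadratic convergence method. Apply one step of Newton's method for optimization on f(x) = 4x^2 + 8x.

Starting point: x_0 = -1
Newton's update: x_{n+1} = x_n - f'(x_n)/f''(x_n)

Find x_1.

f(x) = 4x^2 + 8x
f'(x) = 8x + (8), f''(x) = 8
Newton step: x_1 = x_0 - f'(x_0)/f''(x_0)
f'(-1) = 0
x_1 = -1 - 0/8 = -1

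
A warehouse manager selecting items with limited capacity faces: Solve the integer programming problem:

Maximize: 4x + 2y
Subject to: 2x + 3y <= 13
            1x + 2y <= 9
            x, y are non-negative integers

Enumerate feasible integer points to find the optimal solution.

Constraint 1: 2x + 3y <= 13
Constraint 2: 1x + 2y <= 9
Feasible x range (need y >= 0): 0 <= x <= min(13/2, 9/1) => x in {0, ..., 6}.
Enumerate feasible integer points row by row (the coefficient of y is 2 > 0, so for each x the largest feasible y gives the best value):
  x = 0: y <= min((13 - 2*0)/3, (9 - 1*0)/2) => y in {0, ..., 4}; best 4*0 + 2*4 = 8
  x = 1: y <= min((13 - 2*1)/3, (9 - 1*1)/2) => y in {0, ..., 3}; best 4*1 + 2*3 = 10
  x = 2: y <= min((13 - 2*2)/3, (9 - 1*2)/2) => y in {0, ..., 3}; best 4*2 + 2*3 = 14
  x = 3: y <= min((13 - 2*3)/3, (9 - 1*3)/2) => y in {0, ..., 2}; best 4*3 + 2*2 = 16
  x = 4: y <= min((13 - 2*4)/3, (9 - 1*4)/2) => y in {0, ..., 1}; best 4*4 + 2*1 = 18
  x = 5: y <= min((13 - 2*5)/3, (9 - 1*5)/2) => y in {0, ..., 1}; best 4*5 + 2*1 = 22
  x = 6: y <= min((13 - 2*6)/3, (9 - 1*6)/2) => y in {0}; best 4*6 + 2*0 = 24
The maximum 4x + 2y = 24 is achieved at x = 6, y = 0.
Check: 2*6 + 3*0 = 12 <= 13 and 1*6 + 2*0 = 6 <= 9.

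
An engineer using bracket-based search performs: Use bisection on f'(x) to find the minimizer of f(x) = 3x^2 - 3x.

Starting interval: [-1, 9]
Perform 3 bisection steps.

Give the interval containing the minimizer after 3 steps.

Finding critical point of f(x) = 3x^2 - 3x using bisection on f'(x) = 6x + -3.
f'(x) = 0 when x = 1/2.
Starting interval: [-1, 9]
Step 1: mid = 4, f'(mid) = 21, new interval = [-1, 4]
Step 2: mid = 3/2, f'(mid) = 6, new interval = [-1, 3/2]
Step 3: mid = 1/4, f'(mid) = -3/2, new interval = [1/4, 3/2]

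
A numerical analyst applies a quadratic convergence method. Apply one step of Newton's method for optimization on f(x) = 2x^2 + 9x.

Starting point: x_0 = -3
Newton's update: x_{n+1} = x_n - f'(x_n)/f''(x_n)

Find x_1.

f(x) = 2x^2 + 9x
f'(x) = 4x + (9), f''(x) = 4
Newton step: x_1 = x_0 - f'(x_0)/f''(x_0)
f'(-3) = -3
x_1 = -3 - -3/4 = -9/4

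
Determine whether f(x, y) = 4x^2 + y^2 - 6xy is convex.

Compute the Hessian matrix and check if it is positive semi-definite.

f(x,y) = 4x^2 + y^2 - 6xy
Hessian H = [[8, -6], [-6, 2]]
trace(H) = 10, det(H) = -20
Eigenvalues: (10 +/- sqrt(180)) / 2 = 11.71, -1.708
Since not both eigenvalues positive, f is neither convex nor concave.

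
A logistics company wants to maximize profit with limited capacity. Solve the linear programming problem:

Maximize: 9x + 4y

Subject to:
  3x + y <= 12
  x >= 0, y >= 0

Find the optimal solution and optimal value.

The feasible region has vertices at [(0, 0), (4, 0), (0, 12)].
Checking objective 9x + 4y at each vertex:
  (0, 0): 9*0 + 4*0 = 0
  (4, 0): 9*4 + 4*0 = 36
  (0, 12): 9*0 + 4*12 = 48
Maximum is 48 at (0, 12).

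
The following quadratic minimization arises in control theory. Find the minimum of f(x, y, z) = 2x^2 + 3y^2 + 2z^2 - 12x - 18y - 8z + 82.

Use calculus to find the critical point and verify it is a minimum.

f(x,y,z) = 2x^2 + 3y^2 + 2z^2 - 12x - 18y - 8z + 82
df/dx = 4x + (-12) = 0 => x = 3
df/dy = 6y + (-18) = 0 => y = 3
df/dz = 4z + (-8) = 0 => z = 2
f(3,3,2) = 2*(3)^2 + 3*(3)^2 + 2*(2)^2 + -12*(3) + -18*(3) + -8*(2) + 82 = 29
Hessian is diagonal with entries 4, 6, 4 > 0, confirmed minimum.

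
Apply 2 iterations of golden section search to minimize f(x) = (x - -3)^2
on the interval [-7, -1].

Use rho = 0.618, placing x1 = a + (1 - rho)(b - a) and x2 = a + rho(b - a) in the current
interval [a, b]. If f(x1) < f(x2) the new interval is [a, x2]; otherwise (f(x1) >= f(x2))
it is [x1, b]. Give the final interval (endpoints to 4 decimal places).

Golden section search for min of f(x) = (x - -3)^2 on [-7, -1].
Each step: x1 = a + (1 - rho)(b - a), x2 = a + rho(b - a); if f(x1) < f(x2) keep [a, x2], otherwise keep [x1, b].
Step 1: [-7.0000, -1.0000], x1=-4.7080 (f=2.9173), x2=-3.2920 (f=0.0853); f(x1) > f(x2) => keep [-4.7080, -1.0000]
Step 2: [-4.7080, -1.0000], x1=-3.2915 (f=0.0850), x2=-2.4165 (f=0.3405); f(x1) < f(x2) => keep [-4.7080, -2.4165]
Final interval: [-4.7080, -2.4165]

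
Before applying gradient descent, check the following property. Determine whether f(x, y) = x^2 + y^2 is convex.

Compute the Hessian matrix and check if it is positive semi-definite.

f(x,y) = x^2 + y^2
Hessian H = [[2, 0], [0, 2]]
trace(H) = 4, det(H) = 4
Eigenvalues: (4 +/- sqrt(0)) / 2 = 2, 2
Since both eigenvalues > 0, f is convex.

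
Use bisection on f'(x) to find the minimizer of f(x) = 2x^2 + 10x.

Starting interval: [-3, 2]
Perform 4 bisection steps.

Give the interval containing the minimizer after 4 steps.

Finding critical point of f(x) = 2x^2 + 10x using bisection on f'(x) = 4x + 10.
f'(x) = 0 when x = -5/2.
Starting interval: [-3, 2]
Step 1: mid = -1/2, f'(mid) = 8, new interval = [-3, -1/2]
Step 2: mid = -7/4, f'(mid) = 3, new interval = [-3, -7/4]
Step 3: mid = -19/8, f'(mid) = 1/2, new interval = [-3, -19/8]
Step 4: mid = -43/16, f'(mid) = -3/4, new interval = [-43/16, -19/8]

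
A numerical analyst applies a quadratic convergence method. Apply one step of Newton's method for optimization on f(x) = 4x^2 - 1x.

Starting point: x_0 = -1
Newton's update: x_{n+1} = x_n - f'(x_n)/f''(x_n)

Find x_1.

f(x) = 4x^2 - 1x
f'(x) = 8x + (-1), f''(x) = 8
Newton step: x_1 = x_0 - f'(x_0)/f''(x_0)
f'(-1) = -9
x_1 = -1 - -9/8 = 1/8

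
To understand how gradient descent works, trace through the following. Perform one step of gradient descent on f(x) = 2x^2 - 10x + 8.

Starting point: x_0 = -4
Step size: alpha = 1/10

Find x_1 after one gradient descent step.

f(x) = 2x^2 - 10x + 8
f'(x) = 4x - 10
f'(-4) = 4*-4 + (-10) = -26
x_1 = x_0 - alpha * f'(x_0) = -4 - 1/10 * -26 = -7/5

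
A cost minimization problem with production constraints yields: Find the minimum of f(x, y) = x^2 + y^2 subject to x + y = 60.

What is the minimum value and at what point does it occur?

Substitute y = 60 - x into f(x,y) = x^2 + y^2:
g(x) = x^2 + (60 - x)^2 = 2x^2 - 120x + 3600
g'(x) = 4x - 120 = 0  =>  x = 30
y = 60 - 30 = 30
Minimum value = 30^2 + 30^2 = 1800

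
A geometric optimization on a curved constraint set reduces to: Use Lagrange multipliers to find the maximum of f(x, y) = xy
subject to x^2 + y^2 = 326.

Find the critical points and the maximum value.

Lagrange conditions: y = 2*lambda*x and x = 2*lambda*y
If x = 0 then y = 0, violating the constraint, so x, y != 0.
Dividing: y/x = x/y => x^2 = y^2 => y = x or y = -x
Constraint: 2x^2 = 326 => x^2 = 163 => x = +/-sqrt(163)
Critical points: (sqrt(163), sqrt(163)), (-sqrt(163), -sqrt(163)), (sqrt(163), -sqrt(163)), (-sqrt(163), sqrt(163))
  y = x:  xy = x^2 = 163  at (sqrt(163), sqrt(163)) and (-sqrt(163), -sqrt(163))
  y = -x: xy = -x^2 = -163 at (sqrt(163), -sqrt(163)) and (-sqrt(163), sqrt(163))
Maximum xy = 163 at (sqrt(163), sqrt(163)) and (-sqrt(163), -sqrt(163))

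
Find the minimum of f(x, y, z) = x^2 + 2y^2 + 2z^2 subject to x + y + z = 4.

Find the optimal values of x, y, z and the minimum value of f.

Using Lagrange multipliers on f = x^2 + 2y^2 + 2z^2 with constraint x + y + z = 4:
Conditions: 2*1*x = lambda, 2*2*y = lambda, 2*2*z = lambda
So x = lambda/2, y = lambda/4, z = lambda/4
Substituting into constraint: lambda * (1) = 4
lambda = 4
x = 2, y = 1, z = 1
Minimum value = 8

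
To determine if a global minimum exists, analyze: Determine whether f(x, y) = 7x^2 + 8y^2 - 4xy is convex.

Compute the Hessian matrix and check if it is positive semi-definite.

f(x,y) = 7x^2 + 8y^2 - 4xy
Hessian H = [[14, -4], [-4, 16]]
trace(H) = 30, det(H) = 208
Eigenvalues: (30 +/- sqrt(68)) / 2 = 19.12, 10.88
Since both eigenvalues > 0, f is convex.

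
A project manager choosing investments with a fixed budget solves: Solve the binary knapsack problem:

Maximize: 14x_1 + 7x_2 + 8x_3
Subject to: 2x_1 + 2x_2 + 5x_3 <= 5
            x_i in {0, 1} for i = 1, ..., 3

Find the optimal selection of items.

Items: item 1 (v=14, w=2), item 2 (v=7, w=2), item 3 (v=8, w=5)
Capacity: 5
Checking all 8 subsets (w = total weight, v = total value):
  {}: w = 0, v = 0
  {1}: w = 2, v = 14
  {2}: w = 2, v = 7
  {3}: w = 5, v = 8
  {1, 2}: w = 4, v = 21
  {1, 3}: w = 7 > 5, infeasible
  {2, 3}: w = 7 > 5, infeasible
  {1, 2, 3}: w = 9 > 5, infeasible
Best feasible subset: items [1, 2]
Total weight: 4 <= 5, total value: 21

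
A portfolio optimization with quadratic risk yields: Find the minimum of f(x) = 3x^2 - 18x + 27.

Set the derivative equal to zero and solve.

f(x) = 3x^2 - 18x + 27
f'(x) = 6x + (-18) = 0
x = 18/6 = 3
f(3) = 0
Since f''(x) = 6 > 0, this is a minimum.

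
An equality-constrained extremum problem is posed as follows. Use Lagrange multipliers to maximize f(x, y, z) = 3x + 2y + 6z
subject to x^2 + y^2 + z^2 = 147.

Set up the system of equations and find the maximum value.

Lagrange conditions: 3 = 2*lambda*x, 2 = 2*lambda*y, 6 = 2*lambda*z
So x:3 = y:2 = z:6, i.e. x = 3t, y = 2t, z = 6t
Constraint: t^2*(3^2 + 2^2 + 6^2) = 147
  t^2 * 49 = 147  =>  t = sqrt(3)
Maximum = 3*3t + 2*2t + 6*6t = 49*sqrt(3) = sqrt(7203)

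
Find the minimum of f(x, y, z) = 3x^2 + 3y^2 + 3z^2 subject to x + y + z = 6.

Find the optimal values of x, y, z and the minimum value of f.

Using Lagrange multipliers on f = 3x^2 + 3y^2 + 3z^2 with constraint x + y + z = 6:
Conditions: 2*3*x = lambda, 2*3*y = lambda, 2*3*z = lambda
So x = lambda/6, y = lambda/6, z = lambda/6
Substituting into constraint: lambda * (1/2) = 6
lambda = 12
x = 2, y = 2, z = 2
Minimum value = 36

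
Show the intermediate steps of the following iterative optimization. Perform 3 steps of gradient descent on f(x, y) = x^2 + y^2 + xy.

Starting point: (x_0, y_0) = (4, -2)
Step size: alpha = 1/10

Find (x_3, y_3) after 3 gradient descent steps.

f(x,y) = x^2 + y^2 + xy
grad_x = 2x + 1y, grad_y = 2y + 1x
Step 1: grad = (6, 0), (17/5, -2)
Step 2: grad = (24/5, -3/5), (73/25, -97/50)
Step 3: grad = (39/10, -24/25), (253/100, -461/250)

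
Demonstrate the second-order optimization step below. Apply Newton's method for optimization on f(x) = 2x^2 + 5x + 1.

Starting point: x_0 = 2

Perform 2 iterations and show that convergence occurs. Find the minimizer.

f(x) = 2x^2 + 5x + 1, f'(x) = 4x + (5), f''(x) = 4
Step 1: f'(2) = 13, x_1 = 2 - 13/4 = -5/4
Step 2: f'(-5/4) = 0, x_2 = -5/4 (converged)
Newton's method converges in 1 step for quadratics.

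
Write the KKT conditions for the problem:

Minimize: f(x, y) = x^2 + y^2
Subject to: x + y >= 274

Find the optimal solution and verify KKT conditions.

KKT conditions for min x^2 + y^2 s.t. x + y >= 274:
Stationarity: 2x = mu, 2y = mu
So x = y = mu/2.
Complementary slackness: mu*(x + y - 274) = 0
Primal feasibility: x + y >= 274; dual feasibility: mu >= 0
If mu = 0 then x = y = 0, but 0 + 0 < 274 is infeasible, so the constraint is active.
Constraint active: x + y = 2*(mu/2) = 274 => mu = 274
x = y = 137, f = 37538
Verify: stationarity 2*137 = 274 = mu; primal 137 + 137 = 274 >= 274; dual mu = 274 >= 0; complementary slackness 274*(274 - 274) = 0. All KKT conditions hold.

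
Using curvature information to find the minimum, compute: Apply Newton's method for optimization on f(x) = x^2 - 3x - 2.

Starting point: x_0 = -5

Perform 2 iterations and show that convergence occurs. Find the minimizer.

f(x) = x^2 - 3x - 2, f'(x) = 2x + (-3), f''(x) = 2
Step 1: f'(-5) = -13, x_1 = -5 - -13/2 = 3/2
Step 2: f'(3/2) = 0, x_2 = 3/2 (converged)
Newton's method converges in 1 step for quadratics.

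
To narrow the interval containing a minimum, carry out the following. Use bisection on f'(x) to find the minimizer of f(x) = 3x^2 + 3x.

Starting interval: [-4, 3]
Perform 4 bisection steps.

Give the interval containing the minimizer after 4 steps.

Finding critical point of f(x) = 3x^2 + 3x using bisection on f'(x) = 6x + 3.
f'(x) = 0 when x = -1/2.
Starting interval: [-4, 3]
Step 1: mid = -1/2, f'(mid) = 0, new interval = [-1/2, -1/2]
Step 2: mid = -1/2, f'(mid) = 0, new interval = [-1/2, -1/2]
Step 3: mid = -1/2, f'(mid) = 0, new interval = [-1/2, -1/2]
Step 4: mid = -1/2, f'(mid) = 0, new interval = [-1/2, -1/2]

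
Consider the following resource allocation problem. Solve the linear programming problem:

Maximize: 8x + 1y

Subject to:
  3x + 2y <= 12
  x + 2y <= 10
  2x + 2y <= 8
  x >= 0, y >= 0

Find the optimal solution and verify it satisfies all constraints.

Feasible vertices: (0, 0), (0, 4), (4, 0)
Objective 8x + 1y at each vertex:
  (0, 0): 0
  (0, 4): 4
  (4, 0): 32
Maximum is 32 at (4, 0).
Verify constraints at (x, y) = (4, 0):
  3*4 + 2*0 = 12 <= 12 (active)
  1*4 + 2*0 = 4 <= 10
  2*4 + 2*0 = 8 <= 8 (active)
  x = 4 >= 0, y = 0 >= 0. All constraints satisfied.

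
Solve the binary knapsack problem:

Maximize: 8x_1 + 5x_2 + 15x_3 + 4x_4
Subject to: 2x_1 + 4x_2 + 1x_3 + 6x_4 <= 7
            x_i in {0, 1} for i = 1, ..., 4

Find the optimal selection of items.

Items: item 1 (v=8, w=2), item 2 (v=5, w=4), item 3 (v=15, w=1), item 4 (v=4, w=6)
Capacity: 7
Checking all 16 subsets (w = total weight, v = total value):
  {}: w = 0, v = 0
  {1}: w = 2, v = 8
  {2}: w = 4, v = 5
  {3}: w = 1, v = 15
  {4}: w = 6, v = 4
  {1, 2}: w = 6, v = 13
  {1, 3}: w = 3, v = 23
  {1, 4}: w = 8 > 7, infeasible
  {2, 3}: w = 5, v = 20
  {2, 4}: w = 10 > 7, infeasible
  {3, 4}: w = 7, v = 19
  {1, 2, 3}: w = 7, v = 28
  {1, 2, 4}: w = 12 > 7, infeasible
  {1, 3, 4}: w = 9 > 7, infeasible
  {2, 3, 4}: w = 11 > 7, infeasible
  {1, 2, 3, 4}: w = 13 > 7, infeasible
Best feasible subset: items [1, 2, 3]
Total weight: 7 <= 7, total value: 28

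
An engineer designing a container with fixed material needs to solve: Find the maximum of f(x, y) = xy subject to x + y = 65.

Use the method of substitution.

Substitute y = 65 - x into f(x,y) = xy:
g(x) = x(65 - x) = 65x - x^2
g'(x) = 65 - 2x = 0  =>  x = 65/2
y = 65 - 65/2 = 65/2
Maximum value = (65/2) * (65/2) = 4225/4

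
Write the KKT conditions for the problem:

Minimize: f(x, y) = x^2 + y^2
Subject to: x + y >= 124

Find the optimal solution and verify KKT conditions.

KKT conditions for min x^2 + y^2 s.t. x + y >= 124:
Stationarity: 2x = mu, 2y = mu
So x = y = mu/2.
Complementary slackness: mu*(x + y - 124) = 0
Primal feasibility: x + y >= 124; dual feasibility: mu >= 0
If mu = 0 then x = y = 0, but 0 + 0 < 124 is infeasible, so the constraint is active.
Constraint active: x + y = 2*(mu/2) = 124 => mu = 124
x = y = 62, f = 7688
Verify: stationarity 2*62 = 124 = mu; primal 62 + 62 = 124 >= 124; dual mu = 124 >= 0; complementary slackness 124*(124 - 124) = 0. All KKT conditions hold.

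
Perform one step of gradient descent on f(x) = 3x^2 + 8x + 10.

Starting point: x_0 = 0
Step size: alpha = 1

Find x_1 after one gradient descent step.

f(x) = 3x^2 + 8x + 10
f'(x) = 6x + 8
f'(0) = 6*0 + (8) = 8
x_1 = x_0 - alpha * f'(x_0) = 0 - 1 * 8 = -8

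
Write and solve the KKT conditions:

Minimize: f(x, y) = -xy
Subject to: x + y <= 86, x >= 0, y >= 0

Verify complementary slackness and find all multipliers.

Problem: min -xy s.t. x + y <= 86 (multiplier lambda), x >= 0 (mu_x), y >= 0 (mu_y)
KKT stationarity: -y + lambda - mu_x = 0, -x + lambda - mu_y = 0, with lambda, mu_x, mu_y >= 0
Complementary slackness: lambda*(x + y - 86) = 0, mu_x*x = 0, mu_y*y = 0
If lambda = 0: y = -mu_x <= 0 and x = -mu_y <= 0 force x = y = 0 with f = 0; but x = y = 43 is feasible with f = -1849 < 0, so this is not the minimum. Hence lambda > 0 and x + y = 86.
Try x > 0, y > 0 (so mu_x = mu_y = 0): y = lambda, x = lambda => x = y = lambda
x + y = 86 => 2*lambda = 86 => lambda = 43
x* = y* = 43 > 0, consistent with mu_x = mu_y = 0.
(Any feasible point with x = 0 or y = 0 has f = 0 > -1849, so the minimum is not on those boundaries.)
min(-xy) = -1849 (i.e. max xy = 1849)
Multipliers: lambda = 43, mu_x = 0, mu_y = 0
Complementary slackness: lambda*(x + y - 86) = 43*(43 + 43 - 86) = 0, mu_x*x = 0*43 = 0, mu_y*y = 0*43 = 0. Satisfied.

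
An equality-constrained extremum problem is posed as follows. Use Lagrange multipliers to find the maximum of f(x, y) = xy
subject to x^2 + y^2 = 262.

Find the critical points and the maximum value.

Lagrange conditions: y = 2*lambda*x and x = 2*lambda*y
If x = 0 then y = 0, violating the constraint, so x, y != 0.
Dividing: y/x = x/y => x^2 = y^2 => y = x or y = -x
Constraint: 2x^2 = 262 => x^2 = 131 => x = +/-sqrt(131)
Critical points: (sqrt(131), sqrt(131)), (-sqrt(131), -sqrt(131)), (sqrt(131), -sqrt(131)), (-sqrt(131), sqrt(131))
  y = x:  xy = x^2 = 131  at (sqrt(131), sqrt(131)) and (-sqrt(131), -sqrt(131))
  y = -x: xy = -x^2 = -131 at (sqrt(131), -sqrt(131)) and (-sqrt(131), sqrt(131))
Maximum xy = 131 at (sqrt(131), sqrt(131)) and (-sqrt(131), -sqrt(131))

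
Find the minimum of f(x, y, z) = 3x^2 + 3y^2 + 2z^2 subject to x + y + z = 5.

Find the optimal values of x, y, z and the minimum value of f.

Using Lagrange multipliers on f = 3x^2 + 3y^2 + 2z^2 with constraint x + y + z = 5:
Conditions: 2*3*x = lambda, 2*3*y = lambda, 2*2*z = lambda
So x = lambda/6, y = lambda/6, z = lambda/4
Substituting into constraint: lambda * (7/12) = 5
lambda = 60/7
x = 10/7, y = 10/7, z = 15/7
Minimum value = 150/7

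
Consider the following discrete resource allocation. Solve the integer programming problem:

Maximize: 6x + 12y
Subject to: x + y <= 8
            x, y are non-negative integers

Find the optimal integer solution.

Objective: 6x + 12y, constraint: x + y <= 8
Coefficient of y is 12 > coefficient of x is 6, so allocate the entire budget to y.
Optimal: x = 0, y = 8, value = 96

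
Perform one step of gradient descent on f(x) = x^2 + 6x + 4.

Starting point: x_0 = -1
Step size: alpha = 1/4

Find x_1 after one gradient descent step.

f(x) = x^2 + 6x + 4
f'(x) = 2x + 6
f'(-1) = 2*-1 + (6) = 4
x_1 = x_0 - alpha * f'(x_0) = -1 - 1/4 * 4 = -2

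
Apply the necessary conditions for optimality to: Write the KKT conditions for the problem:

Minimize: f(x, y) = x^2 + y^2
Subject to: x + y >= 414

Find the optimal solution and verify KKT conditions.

KKT conditions for min x^2 + y^2 s.t. x + y >= 414:
Stationarity: 2x = mu, 2y = mu
So x = y = mu/2.
Complementary slackness: mu*(x + y - 414) = 0
Primal feasibility: x + y >= 414; dual feasibility: mu >= 0
If mu = 0 then x = y = 0, but 0 + 0 < 414 is infeasible, so the constraint is active.
Constraint active: x + y = 2*(mu/2) = 414 => mu = 414
x = y = 207, f = 85698
Verify: stationarity 2*207 = 414 = mu; primal 207 + 207 = 414 >= 414; dual mu = 414 >= 0; complementary slackness 414*(414 - 414) = 0. All KKT conditions hold.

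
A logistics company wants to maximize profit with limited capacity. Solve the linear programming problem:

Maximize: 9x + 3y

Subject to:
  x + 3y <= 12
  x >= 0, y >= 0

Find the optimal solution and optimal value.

The feasible region has vertices at [(0, 0), (12, 0), (0, 4)].
Checking objective 9x + 3y at each vertex:
  (0, 0): 9*0 + 3*0 = 0
  (12, 0): 9*12 + 3*0 = 108
  (0, 4): 9*0 + 3*4 = 12
Maximum is 108 at (12, 0).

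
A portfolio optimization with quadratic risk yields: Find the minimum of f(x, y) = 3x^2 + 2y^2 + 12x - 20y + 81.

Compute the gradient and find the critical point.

f(x,y) = 3x^2 + 2y^2 + 12x - 20y + 81
df/dx = 6x + (12) = 0  =>  x = -2
df/dy = 4y + (-20) = 0  =>  y = 5
f(-2, 5) = 3*(-2)^2 + 2*(5)^2 + 12*(-2) + -20*(5) + 81 = 19
Hessian is diagonal with entries 6, 4 > 0, so this is a minimum.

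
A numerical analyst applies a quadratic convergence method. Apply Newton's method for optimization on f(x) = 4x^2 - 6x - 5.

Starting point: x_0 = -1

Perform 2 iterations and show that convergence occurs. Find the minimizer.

f(x) = 4x^2 - 6x - 5, f'(x) = 8x + (-6), f''(x) = 8
Step 1: f'(-1) = -14, x_1 = -1 - -14/8 = 3/4
Step 2: f'(3/4) = 0, x_2 = 3/4 (converged)
Newton's method converges in 1 step for quadratics.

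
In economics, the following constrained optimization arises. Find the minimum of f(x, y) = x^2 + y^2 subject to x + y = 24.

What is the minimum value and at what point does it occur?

Substitute y = 24 - x into f(x,y) = x^2 + y^2:
g(x) = x^2 + (24 - x)^2 = 2x^2 - 48x + 576
g'(x) = 4x - 48 = 0  =>  x = 12
y = 24 - 12 = 12
Minimum value = 12^2 + 12^2 = 288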